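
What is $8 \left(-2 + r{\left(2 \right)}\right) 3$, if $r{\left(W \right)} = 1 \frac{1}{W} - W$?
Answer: $-84$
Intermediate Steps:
$r{\left(W \right)} = \frac{1}{W} - W$
$8 \left(-2 + r{\left(2 \right)}\right) 3 = 8 \left(-2 + \left(\frac{1}{2} - 2\right)\right) 3 = 8 \left(-2 - \frac{3}{2}\right) 3 = 8 \left(\left(- \frac{7}{2}\right) 3\right) = 8 \left(- \frac{21}{2}\right) = -84$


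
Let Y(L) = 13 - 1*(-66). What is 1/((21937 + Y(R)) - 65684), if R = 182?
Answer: -1/43668 ≈ -2.2900e-5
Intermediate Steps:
Y(L) = 79 (Y(L) = 13 + 66 = 79)
1/((21937 + Y(R)) - 65684) = 1/((21937 + 79) - 65684) = 1/(22016 - 65684) = 1/(-43668) = -1/43668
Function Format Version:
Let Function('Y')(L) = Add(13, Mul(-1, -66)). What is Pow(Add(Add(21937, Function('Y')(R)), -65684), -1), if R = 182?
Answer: Rational(-1, 43668) ≈ -2.2900e-5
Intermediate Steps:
Function('Y')(L) = 79 (Function('Y')(L) = Add(13, 66) = 79)
Pow(Add(Add(21937, Function('Y')(R)), -65684), -1) = Pow(Add(Add(21937, 79), -65684), -1) = Pow(Add(22016, -65684), -1) = Pow(-43668, -1) = Rational(-1, 43668)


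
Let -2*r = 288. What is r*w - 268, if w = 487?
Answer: -70396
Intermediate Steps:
r = -144 (r = -1/2*288 = -144)
r*w - 268 = -144*487 - 268 = -70128 - 268 = -70396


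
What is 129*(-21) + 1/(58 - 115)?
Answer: -154414/57 ≈ -2709.0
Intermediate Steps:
129*(-21) + 1/(58 - 115) = -2709 + 1/(-57) = -2709 - 1/57 = -154414/57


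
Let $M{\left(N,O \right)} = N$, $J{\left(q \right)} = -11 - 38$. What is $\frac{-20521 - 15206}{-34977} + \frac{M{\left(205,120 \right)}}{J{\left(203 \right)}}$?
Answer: $- \frac{1806554}{571291} \approx -3.1622$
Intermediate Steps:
$J{\left(q \right)} = -49$
$\frac{-20521 - 15206}{-34977} + \frac{M{\left(205,120 \right)}}{J{\left(203 \right)}} = \frac{-20521 - 15206}{-34977} + \frac{205}{-49} = \left(-35727\right) \left(- \frac{1}{34977}\right) + 205 \left(- \frac{1}{49}\right) = \frac{11909}{11659} - \frac{205}{49} = - \frac{1806554}{571291}$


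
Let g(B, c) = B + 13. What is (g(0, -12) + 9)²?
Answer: 484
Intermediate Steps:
g(B, c) = 13 + B
(g(0, -12) + 9)² = ((13 + 0) + 9)² = (13 + 9)² = 22² = 484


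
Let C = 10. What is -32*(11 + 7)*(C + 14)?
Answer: -13824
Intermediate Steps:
-32*(11 + 7)*(C + 14) = -32*(11 + 7)*(10 + 14) = -576*24 = -32*432 = -13824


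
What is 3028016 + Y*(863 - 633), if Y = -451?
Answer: 2924286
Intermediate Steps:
3028016 + Y*(863 - 633) = 3028016 - 451*(863 - 633) = 3028016 - 451*230 = 3028016 - 103730 = 2924286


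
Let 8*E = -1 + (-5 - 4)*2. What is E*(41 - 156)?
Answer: 2185/8 ≈ 273.13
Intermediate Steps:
E = -19/8 (E = (-1 + (-5 - 4)*2)/8 = (-1 - 9*2)/8 = (-1 - 18)/8 = (⅛)*(-19) = -19/8 ≈ -2.3750)
E*(41 - 156) = -19*(41 - 156)/8 = -19/8*(-115) = 2185/8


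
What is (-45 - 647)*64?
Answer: -44288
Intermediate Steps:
(-45 - 647)*64 = -692*64 = -44288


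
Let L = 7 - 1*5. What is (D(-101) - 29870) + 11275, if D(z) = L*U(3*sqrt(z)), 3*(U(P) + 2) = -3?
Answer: -18601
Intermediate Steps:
U(P) = -3 (U(P) = -2 + (1/3)*(-3) = -2 - 1 = -3)
L = 2 (L = 7 - 5 = 2)
D(z) = -6 (D(z) = 2*(-3) = -6)
(D(-101) - 29870) + 11275 = (-6 - 29870) + 11275 = -29876 + 11275 = -18601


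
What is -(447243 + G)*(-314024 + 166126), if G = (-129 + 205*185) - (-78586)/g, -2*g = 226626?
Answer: 8128643515054658/113313 ≈ 7.1736e+10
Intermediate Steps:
g = -113313 (g = -1/2*226626 = -113313)
G = 4282699562/113313 (G = (-129 + 205*185) - (-78586)/(-113313) = (-129 + 37925) - (-78586)*(-1)/113313 = 37796 - 1*78586/113313 = 37796 - 78586/113313 = 4282699562/113313 ≈ 37795.)
-(447243 + G)*(-314024 + 166126) = -(447243 + 4282699562/113313)*(-314024 + 166126) = -54961145621*(-147898)/113313 = -1*(-8128643515054658/113313) = 8128643515054658/113313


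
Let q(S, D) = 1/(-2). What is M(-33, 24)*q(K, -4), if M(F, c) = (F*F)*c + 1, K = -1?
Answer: -26137/2 ≈ -13069.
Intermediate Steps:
q(S, D) = -½
M(F, c) = 1 + c*F² (M(F, c) = F²*c + 1 = c*F² + 1 = 1 + c*F²)
M(-33, 24)*q(K, -4) = (1 + 24*(-33)²)*(-½) = (1 + 24*1089)*(-½) = (1 + 26136)*(-½) = 26137*(-½) = -26137/2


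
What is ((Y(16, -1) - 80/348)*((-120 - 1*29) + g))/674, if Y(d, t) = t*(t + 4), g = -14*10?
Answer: 81209/58638 ≈ 1.3849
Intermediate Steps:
g = -140
Y(d, t) = t*(4 + t)
((Y(16, -1) - 80/348)*((-120 - 1*29) + g))/674 = ((-(4 - 1) - 80/348)*((-120 - 1*29) - 140))/674 = ((-1*3 - 80*1/348)*((-120 - 29) - 140))*(1/674) = ((-3 - 20/87)*(-149 - 140))*(1/674) = -281/87*(-289)*(1/674) = (81209/87)*(1/674) = 81209/58638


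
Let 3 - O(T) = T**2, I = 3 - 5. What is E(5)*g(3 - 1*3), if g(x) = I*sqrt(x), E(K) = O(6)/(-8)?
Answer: 0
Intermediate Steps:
I = -2
O(T) = 3 - T**2
E(K) = 33/8 (E(K) = (3 - 1*6**2)/(-8) = (3 - 1*36)*(-1/8) = (3 - 36)*(-1/8) = -33*(-1/8) = 33/8)
g(x) = -2*sqrt(x)
E(5)*g(3 - 1*3) = 33*(-2*sqrt(3 - 1*3))/8 = 33*(-2*sqrt(3 - 3))/8 = 33*(-2*sqrt(0))/8 = 33*(-2*0)/8 = (33/8)*0 = 0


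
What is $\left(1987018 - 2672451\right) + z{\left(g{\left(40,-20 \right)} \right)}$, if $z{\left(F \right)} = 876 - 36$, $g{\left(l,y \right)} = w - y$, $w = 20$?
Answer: $-684593$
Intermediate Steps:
$g{\left(l,y \right)} = 20 - y$
$z{\left(F \right)} = 840$
$\left(1987018 - 2672451\right) + z{\left(g{\left(40,-20 \right)} \right)} = \left(1987018 - 2672451\right) + 840 = -685433 + 840 = -684593$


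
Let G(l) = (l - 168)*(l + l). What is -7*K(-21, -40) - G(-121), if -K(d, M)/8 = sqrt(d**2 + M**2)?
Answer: -69938 + 56*sqrt(2041) ≈ -67408.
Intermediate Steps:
G(l) = 2*l*(-168 + l) (G(l) = (-168 + l)*(2*l) = 2*l*(-168 + l))
K(d, M) = -8*sqrt(M**2 + d**2) (K(d, M) = -8*sqrt(d**2 + M**2) = -8*sqrt(M**2 + d**2))
-7*K(-21, -40) - G(-121) = -(-56)*sqrt((-40)**2 + (-21)**2) - 2*(-121)*(-168 - 121) = -(-56)*sqrt(1600 + 441) - 2*(-121)*(-289) = -(-56)*sqrt(2041) - 1*69938 = 56*sqrt(2041) - 69938 = -69938 + 56*sqrt(2041)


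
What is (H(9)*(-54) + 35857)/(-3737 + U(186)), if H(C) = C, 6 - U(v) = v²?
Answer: -35371/38327 ≈ -0.92287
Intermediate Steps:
U(v) = 6 - v²
(H(9)*(-54) + 35857)/(-3737 + U(186)) = (9*(-54) + 35857)/(-3737 + (6 - 1*186²)) = (-486 + 35857)/(-3737 + (6 - 1*34596)) = 35371/(-3737 + (6 - 34596)) = 35371/(-3737 - 34590) = 35371/(-38327) = 35371*(-1/38327) = -35371/38327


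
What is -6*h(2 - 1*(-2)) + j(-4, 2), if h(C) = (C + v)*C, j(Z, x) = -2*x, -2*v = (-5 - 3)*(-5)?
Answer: 380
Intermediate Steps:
v = -20 (v = -(-5 - 3)*(-5)/2 = -(-4)*(-5) = -½*40 = -20)
h(C) = C*(-20 + C) (h(C) = (C - 20)*C = (-20 + C)*C = C*(-20 + C))
-6*h(2 - 1*(-2)) + j(-4, 2) = -6*(2 - 1*(-2))*(-20 + (2 - 1*(-2))) - 2*2 = -6*(2 + 2)*(-20 + (2 + 2)) - 4 = -24*(-20 + 4) - 4 = -24*(-16) - 4 = -6*(-64) - 4 = 384 - 4 = 380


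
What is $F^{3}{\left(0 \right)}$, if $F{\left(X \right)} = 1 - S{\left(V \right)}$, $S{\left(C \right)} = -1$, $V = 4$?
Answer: $8$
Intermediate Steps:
$F{\left(X \right)} = 2$ ($F{\left(X \right)} = 1 - -1 = 1 + 1 = 2$)
$F^{3}{\left(0 \right)} = 2^{3} = 8$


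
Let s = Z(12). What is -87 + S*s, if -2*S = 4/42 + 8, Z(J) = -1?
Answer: -1742/21 ≈ -82.952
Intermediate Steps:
s = -1
S = -85/21 (S = -(4/42 + 8)/2 = -(4*(1/42) + 8)/2 = -(2/21 + 8)/2 = -1/2*170/21 = -85/21 ≈ -4.0476)
-87 + S*s = -87 - 85/21*(-1) = -87 + 85/21 = -1742/21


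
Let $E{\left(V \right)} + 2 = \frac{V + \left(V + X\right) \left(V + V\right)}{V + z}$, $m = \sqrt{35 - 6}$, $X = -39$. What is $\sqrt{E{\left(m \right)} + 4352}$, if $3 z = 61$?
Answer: $\frac{\sqrt{265524 + 12819 \sqrt{29}}}{\sqrt{61 + 3 \sqrt{29}}} \approx 65.849$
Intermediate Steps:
$z = \frac{61}{3}$ ($z = \frac{1}{3} \cdot 61 = \frac{61}{3} \approx 20.333$)
$m = \sqrt{29} \approx 5.3852$
$E{\left(V \right)} = -2 + \frac{V + 2 V \left(-39 + V\right)}{\frac{61}{3} + V}$ ($E{\left(V \right)} = -2 + \frac{V + \left(V - 39\right) \left(V + V\right)}{V + \frac{61}{3}} = -2 + \frac{V + \left(-39 + V\right) 2 V}{\frac{61}{3} + V} = -2 + \frac{V + 2 V \left(-39 + V\right)}{\frac{61}{3} + V}$)
$\sqrt{E{\left(m \right)} + 4352} = \sqrt{\frac{-122 - 237 \sqrt{29} + 6 \left(\sqrt{29}\right)^{2}}{61 + 3 \sqrt{29}} + 4352} = \sqrt{\frac{-122 - 237 \sqrt{29} + 6 \cdot 29}{61 + 3 \sqrt{29}} + 4352} = \sqrt{\frac{-122 - 237 \sqrt{29} + 174}{61 + 3 \sqrt{29}} + 4352} = \sqrt{\frac{52 - 237 \sqrt{29}}{61 + 3 \sqrt{29}} + 4352} = \sqrt{4352 + \frac{52 - 237 \sqrt{29}}{61 + 3 \sqrt{29}}}$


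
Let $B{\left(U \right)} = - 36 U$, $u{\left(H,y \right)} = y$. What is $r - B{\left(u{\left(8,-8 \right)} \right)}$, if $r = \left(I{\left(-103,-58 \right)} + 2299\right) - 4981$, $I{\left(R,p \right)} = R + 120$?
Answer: $-2953$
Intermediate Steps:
$I{\left(R,p \right)} = 120 + R$
$r = -2665$ ($r = \left(\left(120 - 103\right) + 2299\right) - 4981 = \left(17 + 2299\right) - 4981 = 2316 - 4981 = -2665$)
$r - B{\left(u{\left(8,-8 \right)} \right)} = -2665 - \left(-36\right) \left(-8\right) = -2665 - 288 = -2953$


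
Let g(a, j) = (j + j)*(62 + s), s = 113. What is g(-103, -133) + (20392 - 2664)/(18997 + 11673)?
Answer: -713835386/15335 ≈ -46549.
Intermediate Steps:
g(a, j) = 350*j (g(a, j) = (j + j)*(62 + 113) = (2*j)*175 = 350*j)
g(-103, -133) + (20392 - 2664)/(18997 + 11673) = 350*(-133) + (20392 - 2664)/(18997 + 11673) = -46550 + 17728/30670 = -46550 + 17728*(1/30670) = -46550 + 8864/15335 = -713835386/15335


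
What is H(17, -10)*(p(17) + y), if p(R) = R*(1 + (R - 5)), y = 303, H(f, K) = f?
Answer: 8908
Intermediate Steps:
p(R) = R*(-4 + R) (p(R) = R*(1 + (-5 + R)) = R*(-4 + R))
H(17, -10)*(p(17) + y) = 17*(17*(-4 + 17) + 303) = 17*(17*13 + 303) = 17*(221 + 303) = 17*524 = 8908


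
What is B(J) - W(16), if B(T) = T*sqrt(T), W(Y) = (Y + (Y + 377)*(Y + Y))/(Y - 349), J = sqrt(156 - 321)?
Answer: 12592/333 + 165**(3/4)*I**(3/2) ≈ 5.2603 + 32.554*I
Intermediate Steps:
J = I*sqrt(165) (J = sqrt(-165) = I*sqrt(165) ≈ 12.845*I)
W(Y) = (Y + 2*Y*(377 + Y))/(-349 + Y) (W(Y) = (Y + (377 + Y)*(2*Y))/(-349 + Y) = (Y + 2*Y*(377 + Y))/(-349 + Y))
B(T) = T**(3/2)
B(J) - W(16) = (I*sqrt(165))**(3/2) - 16*(755 + 2*16)/(-349 + 16) = 165**(3/4)*I**(3/2) - 16*(755 + 32)/(-333) = 165**(3/4)*I**(3/2) - 16*(-1)*787/333 = 165**(3/4)*I**(3/2) - 1*(-12592/333) = 165**(3/4)*I**(3/2) + 12592/333 = 12592/333 + 165**(3/4)*I**(3/2)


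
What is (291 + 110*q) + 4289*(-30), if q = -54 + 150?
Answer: -117819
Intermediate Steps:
q = 96
(291 + 110*q) + 4289*(-30) = (291 + 110*96) + 4289*(-30) = (291 + 10560) - 128670 = 10851 - 128670 = -117819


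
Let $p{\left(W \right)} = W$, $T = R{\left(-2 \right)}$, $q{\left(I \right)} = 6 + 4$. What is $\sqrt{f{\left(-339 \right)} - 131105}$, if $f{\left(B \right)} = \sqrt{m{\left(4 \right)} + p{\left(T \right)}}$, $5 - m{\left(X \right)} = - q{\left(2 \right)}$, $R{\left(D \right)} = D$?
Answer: $\sqrt{-131105 + \sqrt{13}} \approx 362.08 i$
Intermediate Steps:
$q{\left(I \right)} = 10$
$T = -2$
$m{\left(X \right)} = 15$ ($m{\left(X \right)} = 5 - \left(-1\right) 10 = 5 - -10 = 5 + 10 = 15$)
$f{\left(B \right)} = \sqrt{13}$ ($f{\left(B \right)} = \sqrt{15 - 2} = \sqrt{13}$)
$\sqrt{f{\left(-339 \right)} - 131105} = \sqrt{\sqrt{13} - 131105} = \sqrt{-131105 + \sqrt{13}}$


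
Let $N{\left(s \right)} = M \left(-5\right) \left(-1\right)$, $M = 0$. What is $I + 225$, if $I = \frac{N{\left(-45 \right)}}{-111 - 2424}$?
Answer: $225$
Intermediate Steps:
$N{\left(s \right)} = 0$ ($N{\left(s \right)} = 0 \left(-5\right) \left(-1\right) = 0 \left(-1\right) = 0$)
$I = 0$ ($I = \frac{0}{-111 - 2424} = \frac{0}{-2535} = 0 \left(- \frac{1}{2535}\right) = 0$)
$I + 225 = 0 + 225 = 225$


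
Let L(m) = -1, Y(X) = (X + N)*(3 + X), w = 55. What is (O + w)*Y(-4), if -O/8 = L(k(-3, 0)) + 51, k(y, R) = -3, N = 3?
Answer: -345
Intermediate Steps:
Y(X) = (3 + X)**2 (Y(X) = (X + 3)*(3 + X) = (3 + X)*(3 + X) = (3 + X)**2)
O = -400 (O = -8*(-1 + 51) = -8*50 = -400)
(O + w)*Y(-4) = (-400 + 55)*(9 + (-4)**2 + 6*(-4)) = -345*(9 + 16 - 24) = -345*1 = -345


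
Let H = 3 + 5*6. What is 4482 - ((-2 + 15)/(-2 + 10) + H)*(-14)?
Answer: 19867/4 ≈ 4966.8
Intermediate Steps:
H = 33 (H = 3 + 30 = 33)
4482 - ((-2 + 15)/(-2 + 10) + H)*(-14) = 4482 - ((-2 + 15)/(-2 + 10) + 33)*(-14) = 4482 - (13/8 + 33)*(-14) = 4482 - 277*(-14)/8 = 4482 - 1*(-1939/4) = 4482 + 1939/4 = 19867/4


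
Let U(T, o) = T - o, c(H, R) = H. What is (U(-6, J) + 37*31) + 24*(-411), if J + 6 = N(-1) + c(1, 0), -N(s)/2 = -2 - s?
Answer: -8720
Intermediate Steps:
N(s) = 4 + 2*s (N(s) = -2*(-2 - s) = 4 + 2*s)
J = -3 (J = -6 + ((4 + 2*(-1)) + 1) = -6 + ((4 - 2) + 1) = -6 + (2 + 1) = -6 + 3 = -3)
(U(-6, J) + 37*31) + 24*(-411) = ((-6 - 1*(-3)) + 37*31) + 24*(-411) = ((-6 + 3) + 1147) - 9864 = (-3 + 1147) - 9864 = 1144 - 9864 = -8720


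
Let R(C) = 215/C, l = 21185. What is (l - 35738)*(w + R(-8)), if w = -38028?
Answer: 4430500767/8 ≈ 5.5381e+8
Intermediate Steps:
(l - 35738)*(w + R(-8)) = (21185 - 35738)*(-38028 + 215/(-8)) = -14553*(-38028 + 215*(-⅛)) = -14553*(-38028 - 215/8) = -14553*(-304439/8) = 4430500767/8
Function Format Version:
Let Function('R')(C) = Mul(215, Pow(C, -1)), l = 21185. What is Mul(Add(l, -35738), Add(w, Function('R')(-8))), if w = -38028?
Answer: Rational(4430500767, 8) ≈ 5.5381e+8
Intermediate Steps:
Mul(Add(l, -35738), Add(w, Function('R')(-8))) = Mul(Add(21185, -35738), Add(-38028, Mul(215, Pow(-8, -1)))) = Mul(-14553, Add(-38028, Mul(215, Rational(-1, 8)))) = Mul(-14553, Add(-38028, Rational(-215, 8))) = Mul(-14553, Rational(-304439, 8)) = Rational(4430500767, 8)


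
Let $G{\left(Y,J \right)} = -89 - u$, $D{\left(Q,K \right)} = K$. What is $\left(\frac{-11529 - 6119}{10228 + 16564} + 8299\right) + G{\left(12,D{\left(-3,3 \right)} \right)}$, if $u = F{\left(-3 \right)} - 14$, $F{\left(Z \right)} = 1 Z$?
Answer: $\frac{27550017}{3349} \approx 8226.3$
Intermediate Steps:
$F{\left(Z \right)} = Z$
$u = -17$ ($u = -3 - 14 = -17$)
$G{\left(Y,J \right)} = -72$ ($G{\left(Y,J \right)} = -89 - -17 = -89 + 17 = -72$)
$\left(\frac{-11529 - 6119}{10228 + 16564} + 8299\right) + G{\left(12,D{\left(-3,3 \right)} \right)} = \left(\frac{-11529 - 6119}{10228 + 16564} + 8299\right) - 72 = \left(- \frac{17648}{26792} + 8299\right) - 72 = \left(\left(-17648\right) \frac{1}{26792} + 8299\right) - 72 = \left(- \frac{2206}{3349} + 8299\right) - 72 = \frac{27791145}{3349} - 72 = \frac{27550017}{3349}$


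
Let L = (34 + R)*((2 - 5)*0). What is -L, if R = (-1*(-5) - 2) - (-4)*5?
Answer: 0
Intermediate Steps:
R = 23 (R = (5 - 2) - 1*(-20) = 3 + 20 = 23)
L = 0 (L = (34 + 23)*((2 - 5)*0) = 57*(-3*0) = 57*0 = 0)
-L = -1*0 = 0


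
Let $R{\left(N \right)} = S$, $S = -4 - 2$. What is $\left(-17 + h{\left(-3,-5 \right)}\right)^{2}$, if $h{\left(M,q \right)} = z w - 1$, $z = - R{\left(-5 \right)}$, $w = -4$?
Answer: $1764$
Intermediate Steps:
$S = -6$ ($S = -4 - 2 = -6$)
$R{\left(N \right)} = -6$
$z = 6$ ($z = \left(-1\right) \left(-6\right) = 6$)
$h{\left(M,q \right)} = -25$ ($h{\left(M,q \right)} = 6 \left(-4\right) - 1 = -24 - 1 = -25$)
$\left(-17 + h{\left(-3,-5 \right)}\right)^{2} = \left(-17 - 25\right)^{2} = \left(-42\right)^{2} = 1764$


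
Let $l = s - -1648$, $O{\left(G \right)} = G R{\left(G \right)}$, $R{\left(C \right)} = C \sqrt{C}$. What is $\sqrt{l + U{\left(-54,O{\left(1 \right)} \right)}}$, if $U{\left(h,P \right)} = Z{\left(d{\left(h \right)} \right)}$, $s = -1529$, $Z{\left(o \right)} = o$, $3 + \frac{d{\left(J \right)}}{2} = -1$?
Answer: $\sqrt{111} \approx 10.536$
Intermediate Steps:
$R{\left(C \right)} = C^{\frac{3}{2}}$
$d{\left(J \right)} = -8$ ($d{\left(J \right)} = -6 + 2 \left(-1\right) = -6 - 2 = -8$)
$O{\left(G \right)} = G^{\frac{5}{2}}$ ($O{\left(G \right)} = G G^{\frac{3}{2}} = G^{\frac{5}{2}}$)
$l = 119$ ($l = -1529 - -1648 = -1529 + 1648 = 119$)
$U{\left(h,P \right)} = -8$
$\sqrt{l + U{\left(-54,O{\left(1 \right)} \right)}} = \sqrt{119 - 8} = \sqrt{111}$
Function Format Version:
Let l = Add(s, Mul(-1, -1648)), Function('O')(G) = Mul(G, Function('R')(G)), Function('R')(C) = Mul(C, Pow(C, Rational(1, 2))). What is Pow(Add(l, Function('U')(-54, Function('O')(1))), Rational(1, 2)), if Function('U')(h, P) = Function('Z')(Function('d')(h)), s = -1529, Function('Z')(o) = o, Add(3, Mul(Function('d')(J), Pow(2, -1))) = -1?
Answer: Pow(111, Rational(1, 2)) ≈ 10.536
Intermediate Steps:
Function('R')(C) = Pow(C, Rational(3, 2))
Function('d')(J) = -8 (Function('d')(J) = Add(-6, Mul(2, -1)) = Add(-6, -2) = -8)
Function('O')(G) = Pow(G, Rational(5, 2)) (Function('O')(G) = Mul(G, Pow(G, Rational(3, 2))) = Pow(G, Rational(5, 2)))
l = 119 (l = Add(-1529, Mul(-1, -1648)) = Add(-1529, 1648) = 119)
Function('U')(h, P) = -8
Pow(Add(l, Function('U')(-54, Function('O')(1))), Rational(1, 2)) = Pow(Add(119, -8), Rational(1, 2)) = Pow(111, Rational(1, 2))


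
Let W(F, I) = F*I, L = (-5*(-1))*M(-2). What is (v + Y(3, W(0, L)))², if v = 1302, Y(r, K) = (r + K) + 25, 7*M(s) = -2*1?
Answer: 1768900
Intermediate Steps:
M(s) = -2/7 (M(s) = (-2*1)/7 = (⅐)*(-2) = -2/7)
L = -10/7 (L = -5*(-1)*(-2/7) = 5*(-2/7) = -10/7 ≈ -1.4286)
Y(r, K) = 25 + K + r (Y(r, K) = (K + r) + 25 = 25 + K + r)
(v + Y(3, W(0, L)))² = (1302 + (25 + 0*(-10/7) + 3))² = (1302 + (25 + 0 + 3))² = (1302 + 28)² = 1330² = 1768900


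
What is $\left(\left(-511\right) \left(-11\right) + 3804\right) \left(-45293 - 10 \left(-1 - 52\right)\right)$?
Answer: $-421891275$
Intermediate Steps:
$\left(\left(-511\right) \left(-11\right) + 3804\right) \left(-45293 - 10 \left(-1 - 52\right)\right) = \left(5621 + 3804\right) \left(-45293 - -530\right) = 9425 \left(-45293 + 530\right) = 9425 \left(-44763\right) = -421891275$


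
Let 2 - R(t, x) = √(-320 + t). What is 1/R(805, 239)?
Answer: -2/481 - √485/481 ≈ -0.049943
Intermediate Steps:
R(t, x) = 2 - √(-320 + t)
1/R(805, 239) = 1/(2 - √(-320 + 805)) = 1/(2 - √485)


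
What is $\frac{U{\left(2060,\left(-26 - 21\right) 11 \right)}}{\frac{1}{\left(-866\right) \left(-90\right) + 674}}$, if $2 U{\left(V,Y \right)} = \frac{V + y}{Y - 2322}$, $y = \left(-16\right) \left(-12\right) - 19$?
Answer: $- \frac{87772531}{2839} \approx -30917.0$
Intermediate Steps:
$y = 173$ ($y = 192 - 19 = 173$)
$U{\left(V,Y \right)} = \frac{173 + V}{2 \left(-2322 + Y\right)}$ ($U{\left(V,Y \right)} = \frac{\left(V + 173\right) \frac{1}{Y - 2322}}{2} = \frac{\left(173 + V\right) \frac{1}{-2322 + Y}}{2} = \frac{\frac{1}{-2322 + Y} \left(173 + V\right)}{2} = \frac{173 + V}{2 \left(-2322 + Y\right)}$)
$\frac{U{\left(2060,\left(-26 - 21\right) 11 \right)}}{\frac{1}{\left(-866\right) \left(-90\right) + 674}} = \frac{\frac{1}{2} \frac{1}{-2322 + \left(-26 - 21\right) 11} \left(173 + 2060\right)}{\frac{1}{\left(-866\right) \left(-90\right) + 674}} = \frac{\frac{1}{2} \frac{1}{-2322 - 517} \cdot 2233}{\frac{1}{77940 + 674}} = \frac{\frac{1}{2} \frac{1}{-2322 - 517} \cdot 2233}{\frac{1}{78614}} = \frac{1}{2} \frac{1}{-2839} \cdot 2233 \frac{1}{\frac{1}{78614}} = \frac{1}{2} \left(- \frac{1}{2839}\right) 2233 \cdot 78614 = \left(- \frac{2233}{5678}\right) 78614 = - \frac{87772531}{2839}$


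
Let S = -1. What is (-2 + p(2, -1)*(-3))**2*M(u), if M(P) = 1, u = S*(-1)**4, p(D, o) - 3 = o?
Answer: 64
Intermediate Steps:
p(D, o) = 3 + o
u = -1 (u = -1*(-1)**4 = -1*1 = -1)
(-2 + p(2, -1)*(-3))**2*M(u) = (-2 + (3 - 1)*(-3))**2*1 = (-2 + 2*(-3))**2*1 = (-2 - 6)**2*1 = (-8)**2*1 = 64*1 = 64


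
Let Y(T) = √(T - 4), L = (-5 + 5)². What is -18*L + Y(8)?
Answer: 2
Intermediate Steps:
L = 0 (L = 0² = 0)
Y(T) = √(-4 + T)
-18*L + Y(8) = -18*0 + √(-4 + 8) = 0 + √4 = 0 + 2 = 2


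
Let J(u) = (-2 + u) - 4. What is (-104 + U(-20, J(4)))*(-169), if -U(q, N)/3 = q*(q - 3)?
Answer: 250796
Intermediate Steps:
J(u) = -6 + u
U(q, N) = -3*q*(-3 + q) (U(q, N) = -3*q*(q - 3) = -3*q*(-3 + q))
(-104 + U(-20, J(4)))*(-169) = (-104 + 3*(-20)*(3 - 1*(-20)))*(-169) = (-104 + 3*(-20)*(3 + 20))*(-169) = (-104 + 3*(-20)*23)*(-169) = (-104 - 1380)*(-169) = -1484*(-169) = 250796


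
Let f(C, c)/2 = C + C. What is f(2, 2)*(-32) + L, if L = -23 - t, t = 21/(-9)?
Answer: -830/3 ≈ -276.67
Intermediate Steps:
t = -7/3 (t = 21*(-1/9) = -7/3 ≈ -2.3333)
L = -62/3 (L = -23 - 1*(-7/3) = -23 + 7/3 = -62/3 ≈ -20.667)
f(C, c) = 4*C (f(C, c) = 2*(C + C) = 2*(2*C) = 4*C)
f(2, 2)*(-32) + L = (4*2)*(-32) - 62/3 = 8*(-32) - 62/3 = -256 - 62/3 = -830/3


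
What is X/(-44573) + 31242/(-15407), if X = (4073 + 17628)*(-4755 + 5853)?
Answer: -368505892752/686736211 ≈ -536.60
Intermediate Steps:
X = 23827698 (X = 21701*1098 = 23827698)
X/(-44573) + 31242/(-15407) = 23827698/(-44573) + 31242/(-15407) = 23827698*(-1/44573) + 31242*(-1/15407) = -23827698/44573 - 31242/15407 = -368505892752/686736211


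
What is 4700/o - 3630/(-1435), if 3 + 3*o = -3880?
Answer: -1227642/1114421 ≈ -1.1016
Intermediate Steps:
o = -3883/3 (o = -1 + (⅓)*(-3880) = -1 - 3880/3 = -3883/3 ≈ -1294.3)
4700/o - 3630/(-1435) = 4700/(-3883/3) - 3630/(-1435) = 4700*(-3/3883) - 3630*(-1/1435) = -14100/3883 + 726/287 = -1227642/1114421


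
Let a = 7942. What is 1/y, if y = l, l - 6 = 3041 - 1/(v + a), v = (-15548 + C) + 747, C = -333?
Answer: 7192/21914025 ≈ 0.00032819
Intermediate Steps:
v = -15134 (v = (-15548 - 333) + 747 = -15881 + 747 = -15134)
l = 21914025/7192 (l = 6 + (3041 - 1/(-15134 + 7942)) = 6 + (3041 - 1/(-7192)) = 6 + (3041 - 1*(-1/7192)) = 6 + (3041 + 1/7192) = 6 + 21870873/7192 = 21914025/7192 ≈ 3047.0)
y = 21914025/7192 ≈ 3047.0
1/y = 1/(21914025/7192) = 7192/21914025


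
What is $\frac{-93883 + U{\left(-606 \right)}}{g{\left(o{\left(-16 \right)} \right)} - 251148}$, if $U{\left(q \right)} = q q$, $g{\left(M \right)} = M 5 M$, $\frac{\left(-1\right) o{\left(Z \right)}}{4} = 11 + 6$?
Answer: $- \frac{273353}{228028} \approx -1.1988$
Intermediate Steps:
$o{\left(Z \right)} = -68$ ($o{\left(Z \right)} = - 4 \left(11 + 6\right) = \left(-4\right) 17 = -68$)
$g{\left(M \right)} = 5 M^{2}$ ($g{\left(M \right)} = 5 M M = 5 M^{2}$)
$U{\left(q \right)} = q^{2}$
$\frac{-93883 + U{\left(-606 \right)}}{g{\left(o{\left(-16 \right)} \right)} - 251148} = \frac{-93883 + \left(-606\right)^{2}}{5 \left(-68\right)^{2} - 251148} = \frac{-93883 + 367236}{5 \cdot 4624 - 251148} = \frac{273353}{23120 - 251148} = \frac{273353}{-228028} = 273353 \left(- \frac{1}{228028}\right) = - \frac{273353}{228028}$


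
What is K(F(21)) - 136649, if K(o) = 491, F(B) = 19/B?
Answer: -136158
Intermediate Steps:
K(F(21)) - 136649 = 491 - 136649 = -136158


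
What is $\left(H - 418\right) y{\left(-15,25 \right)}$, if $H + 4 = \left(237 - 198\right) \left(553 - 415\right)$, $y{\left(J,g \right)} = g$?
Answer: $124000$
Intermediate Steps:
$H = 5378$ ($H = -4 + \left(237 - 198\right) \left(553 - 415\right) = -4 + 39 \cdot 138 = -4 + 5382 = 5378$)
$\left(H - 418\right) y{\left(-15,25 \right)} = \left(5378 - 418\right) 25 = 4960 \cdot 25 = 124000$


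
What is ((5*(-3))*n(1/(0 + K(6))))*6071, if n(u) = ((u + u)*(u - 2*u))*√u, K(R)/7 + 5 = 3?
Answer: 91065*I*√14/1372 ≈ 248.35*I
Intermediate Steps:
K(R) = -14 (K(R) = -35 + 7*3 = -35 + 21 = -14)
n(u) = -2*u^(5/2) (n(u) = ((2*u)*(-u))*√u = (-2*u²)*√u = -2*u^(5/2))
((5*(-3))*n(1/(0 + K(6))))*6071 = ((5*(-3))*(-2*I*√14/2744))*6071 = -(-30)*(1/(-14))^(5/2)*6071 = -(-30)*(-1/14)^(5/2)*6071 = -(-30)*I*√14/2744*6071 = -(-15)*I*√14/1372*6071 = (15*I*√14/1372)*6071 = 91065*I*√14/1372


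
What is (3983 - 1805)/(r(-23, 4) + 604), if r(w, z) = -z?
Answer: 363/100 ≈ 3.6300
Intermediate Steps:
(3983 - 1805)/(r(-23, 4) + 604) = (3983 - 1805)/(-1*4 + 604) = 2178/(-4 + 604) = 2178/600 = 2178*(1/600) = 363/100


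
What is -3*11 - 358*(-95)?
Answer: 33977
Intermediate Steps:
-3*11 - 358*(-95) = -33 + 34010 = 33977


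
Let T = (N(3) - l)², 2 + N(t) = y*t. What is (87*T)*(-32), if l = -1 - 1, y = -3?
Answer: -225504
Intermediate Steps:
N(t) = -2 - 3*t
l = -2
T = 81 (T = ((-2 - 3*3) - 1*(-2))² = ((-2 - 9) + 2)² = (-11 + 2)² = (-9)² = 81)
(87*T)*(-32) = (87*81)*(-32) = 7047*(-32) = -225504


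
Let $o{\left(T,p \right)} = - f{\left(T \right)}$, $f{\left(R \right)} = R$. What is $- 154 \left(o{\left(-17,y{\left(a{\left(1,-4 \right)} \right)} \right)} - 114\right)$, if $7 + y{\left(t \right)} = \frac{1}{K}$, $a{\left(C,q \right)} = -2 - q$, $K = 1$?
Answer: $14938$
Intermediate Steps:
$y{\left(t \right)} = -6$ ($y{\left(t \right)} = -7 + 1^{-1} = -7 + 1 = -6$)
$o{\left(T,p \right)} = - T$
$- 154 \left(o{\left(-17,y{\left(a{\left(1,-4 \right)} \right)} \right)} - 114\right) = - 154 \left(\left(-1\right) \left(-17\right) - 114\right) = - 154 \left(17 + \left(\left(-117 + 23\right) - 20\right)\right) = - 154 \left(17 - 114\right) = \left(-154\right) \left(-97\right) = 14938$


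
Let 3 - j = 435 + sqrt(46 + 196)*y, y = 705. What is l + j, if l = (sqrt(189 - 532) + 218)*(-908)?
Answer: -198376 - 7755*sqrt(2) - 6356*I*sqrt(7) ≈ -2.0934e+5 - 16816.0*I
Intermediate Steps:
l = -197944 - 6356*I*sqrt(7) (l = (sqrt(-343) + 218)*(-908) = (7*I*sqrt(7) + 218)*(-908) = (218 + 7*I*sqrt(7))*(-908) = -197944 - 6356*I*sqrt(7) ≈ -1.9794e+5 - 16816.0*I)
j = -432 - 7755*sqrt(2) (j = 3 - (435 + sqrt(46 + 196)*705) = 3 - (435 + sqrt(242)*705) = 3 - (435 + (11*sqrt(2))*705) = 3 - (435 + 7755*sqrt(2)) = 3 + (-435 - 7755*sqrt(2)) = -432 - 7755*sqrt(2) ≈ -11399.)
l + j = (-197944 - 6356*I*sqrt(7)) + (-432 - 7755*sqrt(2)) = -198376 - 7755*sqrt(2) - 6356*I*sqrt(7)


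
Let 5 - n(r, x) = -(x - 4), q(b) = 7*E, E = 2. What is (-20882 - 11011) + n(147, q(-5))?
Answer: -31878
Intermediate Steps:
q(b) = 14 (q(b) = 7*2 = 14)
n(r, x) = 1 + x (n(r, x) = 5 - (-1)*(x - 4) = 5 - (-1)*(-4 + x) = 5 - (4 - x) = 5 + (-4 + x) = 1 + x)
(-20882 - 11011) + n(147, q(-5)) = (-20882 - 11011) + (1 + 14) = -31893 + 15 = -31878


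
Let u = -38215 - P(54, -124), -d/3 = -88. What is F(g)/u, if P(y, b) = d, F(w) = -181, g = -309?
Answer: 181/38479 ≈ 0.0047039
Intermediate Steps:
d = 264 (d = -3*(-88) = 264)
P(y, b) = 264
u = -38479 (u = -38215 - 1*264 = -38215 - 264 = -38479)
F(g)/u = -181/(-38479) = -181*(-1/38479) = 181/38479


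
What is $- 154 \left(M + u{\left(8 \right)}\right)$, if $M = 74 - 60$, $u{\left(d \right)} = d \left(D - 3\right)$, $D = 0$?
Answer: $1540$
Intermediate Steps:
$u{\left(d \right)} = - 3 d$ ($u{\left(d \right)} = d \left(0 - 3\right) = d \left(-3\right) = - 3 d$)
$M = 14$
$- 154 \left(M + u{\left(8 \right)}\right) = - 154 \left(14 - 24\right) = \left(-154\right) \left(-10\right) = 1540$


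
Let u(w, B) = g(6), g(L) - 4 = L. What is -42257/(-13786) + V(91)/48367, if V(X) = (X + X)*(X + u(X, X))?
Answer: 2297258571/666787462 ≈ 3.4453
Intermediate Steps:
g(L) = 4 + L
u(w, B) = 10 (u(w, B) = 4 + 6 = 10)
V(X) = 2*X*(10 + X) (V(X) = (X + X)*(X + 10) = (2*X)*(10 + X) = 2*X*(10 + X))
-42257/(-13786) + V(91)/48367 = -42257/(-13786) + (2*91*(10 + 91))/48367 = -42257*(-1/13786) + (2*91*101)*(1/48367) = 42257/13786 + 18382*(1/48367) = 42257/13786 + 18382/48367 = 2297258571/666787462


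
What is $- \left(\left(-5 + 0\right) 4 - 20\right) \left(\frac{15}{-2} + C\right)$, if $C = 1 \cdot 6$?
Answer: $-60$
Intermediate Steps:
$C = 6$
$- \left(\left(-5 + 0\right) 4 - 20\right) \left(\frac{15}{-2} + C\right) = - \left(\left(-5 + 0\right) 4 - 20\right) \left(\frac{15}{-2} + 6\right) = - \left(\left(-5\right) 4 - 20\right) \left(15 \left(- \frac{1}{2}\right) + 6\right) = - \left(-20 - 20\right) \left(- \frac{15}{2} + 6\right) = - \frac{\left(-40\right) \left(-3\right)}{2} = \left(-1\right) 60 = -60$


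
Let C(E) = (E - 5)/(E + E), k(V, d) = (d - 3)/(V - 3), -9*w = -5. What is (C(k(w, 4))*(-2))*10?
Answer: -1190/9 ≈ -132.22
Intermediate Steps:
w = 5/9 (w = -1/9*(-5) = 5/9 ≈ 0.55556)
k(V, d) = (-3 + d)/(-3 + V)
C(E) = (-5 + E)/(2*E) (C(E) = (-5 + E)/((2*E)) = (-5 + E)*(1/(2*E)) = (-5 + E)/(2*E))
(C(k(w, 4))*(-2))*10 = (((-5 + (-3 + 4)/(-3 + 5/9))/(2*(((-3 + 4)/(-3 + 5/9)))))*(-2))*10 = (((-5 + 1/(-22/9))/(2*((1/(-22/9)))))*(-2))*10 = (((-5 - 9/22*1)/(2*((-9/22*1))))*(-2))*10 = (((-5 - 9/22)/(2*(-9/22)))*(-2))*10 = (((1/2)*(-22/9)*(-119/22))*(-2))*10 = ((119/18)*(-2))*10 = -119/9*10 = -1190/9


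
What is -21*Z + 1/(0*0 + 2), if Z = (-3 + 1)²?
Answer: -167/2 ≈ -83.500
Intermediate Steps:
Z = 4 (Z = (-2)² = 4)
-21*Z + 1/(0*0 + 2) = -21*4 + 1/(0*0 + 2) = -84 + 1/(0 + 2) = -84 + 1/2 = -84 + ½ = -167/2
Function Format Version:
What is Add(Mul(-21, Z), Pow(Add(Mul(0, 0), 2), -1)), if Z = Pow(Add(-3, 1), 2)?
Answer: Rational(-167, 2) ≈ -83.500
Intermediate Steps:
Z = 4 (Z = Pow(-2, 2) = 4)
Add(Mul(-21, Z), Pow(Add(Mul(0, 0), 2), -1)) = Add(Mul(-21, 4), Pow(Add(Mul(0, 0), 2), -1)) = Add(-84, Pow(Add(0, 2), -1)) = Add(-84, Pow(2, -1)) = Add(-84, Rational(1, 2)) = Rational(-167, 2)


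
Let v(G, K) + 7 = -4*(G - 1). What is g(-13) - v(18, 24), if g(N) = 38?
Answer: 113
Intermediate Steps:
v(G, K) = -3 - 4*G (v(G, K) = -7 - 4*(G - 1) = -7 - 4*(-1 + G) = -7 + (4 - 4*G) = -3 - 4*G)
g(-13) - v(18, 24) = 38 - (-3 - 4*18) = 38 - (-3 - 72) = 38 - 1*(-75) = 38 + 75 = 113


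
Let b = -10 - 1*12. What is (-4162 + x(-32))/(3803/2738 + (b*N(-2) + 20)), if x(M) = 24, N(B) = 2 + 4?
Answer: 11329844/302853 ≈ 37.410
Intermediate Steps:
N(B) = 6
b = -22 (b = -10 - 12 = -22)
(-4162 + x(-32))/(3803/2738 + (b*N(-2) + 20)) = (-4162 + 24)/(3803/2738 + (-22*6 + 20)) = -4138/(3803*(1/2738) + (-132 + 20)) = -4138/(3803/2738 - 112) = -4138/(-302853/2738) = -4138*(-2738/302853) = 11329844/302853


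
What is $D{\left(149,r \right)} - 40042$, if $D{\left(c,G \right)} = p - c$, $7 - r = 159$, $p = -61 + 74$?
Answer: $-40178$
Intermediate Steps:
$p = 13$
$r = -152$ ($r = 7 - 159 = -152$)
$D{\left(c,G \right)} = 13 - c$
$D{\left(149,r \right)} - 40042 = \left(13 - 149\right) - 40042 = -136 - 40042 = -40178$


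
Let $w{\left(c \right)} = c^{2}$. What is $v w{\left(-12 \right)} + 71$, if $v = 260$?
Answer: $37511$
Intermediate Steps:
$v w{\left(-12 \right)} + 71 = 260 \left(-12\right)^{2} + 71 = 260 \cdot 144 + 71 = 37440 + 71 = 37511$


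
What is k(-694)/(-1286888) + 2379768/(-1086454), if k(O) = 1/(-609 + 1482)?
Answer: -1336779016529243/610290124513848 ≈ -2.1904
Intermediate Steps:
k(O) = 1/873
k(-694)/(-1286888) + 2379768/(-1086454) = (1/873)/(-1286888) + 2379768/(-1086454) = (1/873)*(-1/1286888) + 2379768*(-1/1086454) = -1/1123453224 - 1189884/543227 = -1336779016529243/610290124513848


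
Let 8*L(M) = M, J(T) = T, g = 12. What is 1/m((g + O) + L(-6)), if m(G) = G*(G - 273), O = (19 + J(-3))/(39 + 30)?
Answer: -76176/228735251 ≈ -0.00033303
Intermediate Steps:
O = 16/69 (O = (19 - 3)/(39 + 30) = 16/69 ≈ 0.23188)
L(M) = M/8
m(G) = G*(-273 + G)
1/m((g + O) + L(-6)) = 1/(((12 + 16/69) + (⅛)*(-6))*(-273 + ((12 + 16/69) + (⅛)*(-6)))) = 1/((844/69 - ¾)*(-273 + (844/69 - ¾))) = 1/(3169*(-273 + 3169/276)/276) = 1/((3169/276)*(-72179/276)) = 1/(-228735251/76176) = -76176/228735251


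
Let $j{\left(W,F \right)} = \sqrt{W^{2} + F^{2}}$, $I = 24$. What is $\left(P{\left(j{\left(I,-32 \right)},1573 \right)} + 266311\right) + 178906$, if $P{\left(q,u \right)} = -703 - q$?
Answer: $444474$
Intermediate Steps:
$j{\left(W,F \right)} = \sqrt{F^{2} + W^{2}}$
$\left(P{\left(j{\left(I,-32 \right)},1573 \right)} + 266311\right) + 178906 = \left(\left(-703 - \sqrt{\left(-32\right)^{2} + 24^{2}}\right) + 266311\right) + 178906 = \left(\left(-703 - \sqrt{1024 + 576}\right) + 266311\right) + 178906 = \left(\left(-703 - \sqrt{1600}\right) + 266311\right) + 178906 = \left(\left(-703 - 40\right) + 266311\right) + 178906 = \left(-743 + 266311\right) + 178906 = 265568 + 178906 = 444474$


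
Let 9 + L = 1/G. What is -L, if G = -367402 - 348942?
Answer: 6447097/716344 ≈ 9.0000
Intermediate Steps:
G = -716344
L = -6447097/716344 (L = -9 + 1/(-716344) = -9 - 1/716344 = -6447097/716344 ≈ -9.0000)
-L = -1*(-6447097/716344) = 6447097/716344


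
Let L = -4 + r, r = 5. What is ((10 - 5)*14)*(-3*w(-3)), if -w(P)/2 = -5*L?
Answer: -2100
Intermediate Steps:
L = 1 (L = -4 + 5 = 1)
w(P) = 10 (w(P) = -(-10) = -2*(-5) = 10)
((10 - 5)*14)*(-3*w(-3)) = ((10 - 5)*14)*(-3*10) = (5*14)*(-30) = 70*(-30) = -2100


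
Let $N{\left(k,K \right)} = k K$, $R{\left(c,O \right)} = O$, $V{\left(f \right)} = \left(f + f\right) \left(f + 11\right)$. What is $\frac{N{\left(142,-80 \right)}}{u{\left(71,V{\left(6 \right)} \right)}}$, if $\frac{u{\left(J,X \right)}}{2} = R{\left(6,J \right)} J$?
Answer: $- \frac{80}{71} \approx -1.1268$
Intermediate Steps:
$V{\left(f \right)} = 2 f \left(11 + f\right)$
$N{\left(k,K \right)} = K k$
$u{\left(J,X \right)} = 2 J^{2}$ ($u{\left(J,X \right)} = 2 J J = 2 J^{2}$)
$\frac{N{\left(142,-80 \right)}}{u{\left(71,V{\left(6 \right)} \right)}} = \frac{\left(-80\right) 142}{2 \cdot 71^{2}} = - \frac{11360}{2 \cdot 5041} = - \frac{11360}{10082} = \left(-11360\right) \frac{1}{10082} = - \frac{80}{71}$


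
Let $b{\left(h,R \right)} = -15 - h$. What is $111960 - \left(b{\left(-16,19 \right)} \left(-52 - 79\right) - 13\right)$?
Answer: $112104$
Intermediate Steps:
$111960 - \left(b{\left(-16,19 \right)} \left(-52 - 79\right) - 13\right) = 111960 - \left(\left(-15 - -16\right) \left(-52 - 79\right) - 13\right) = 111960 - \left(\left(-15 + 16\right) \left(-52 - 79\right) - 13\right) = 111960 - \left(1 \left(-131\right) - 13\right) = 111960 - \left(-131 - 13\right) = 111960 - -144 = 111960 + 144 = 112104$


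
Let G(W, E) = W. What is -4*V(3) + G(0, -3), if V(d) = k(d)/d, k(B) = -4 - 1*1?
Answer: 20/3 ≈ 6.6667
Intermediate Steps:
k(B) = -5 (k(B) = -4 - 1 = -5)
V(d) = -5/d
-4*V(3) + G(0, -3) = -(-20)/3 + 0 = -4*(-5/3) + 0 = 20/3 + 0 = 20/3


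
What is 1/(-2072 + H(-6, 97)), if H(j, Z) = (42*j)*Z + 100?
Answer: -1/26416 ≈ -3.7856e-5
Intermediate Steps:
H(j, Z) = 100 + 42*Z*j (H(j, Z) = 42*Z*j + 100 = 100 + 42*Z*j)
1/(-2072 + H(-6, 97)) = 1/(-2072 + (100 + 42*97*(-6))) = 1/(-2072 + (100 - 24444)) = 1/(-2072 - 24344) = 1/(-26416) = -1/26416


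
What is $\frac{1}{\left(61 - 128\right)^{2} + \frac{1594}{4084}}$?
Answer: $\frac{2042}{9167335} \approx 0.00022275$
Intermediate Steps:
$\frac{1}{\left(61 - 128\right)^{2} + \frac{1594}{4084}} = \frac{1}{\left(-67\right)^{2} + 1594 \cdot \frac{1}{4084}} = \frac{1}{4489 + \frac{797}{2042}} = \frac{1}{\frac{9167335}{2042}} = \frac{2042}{9167335}$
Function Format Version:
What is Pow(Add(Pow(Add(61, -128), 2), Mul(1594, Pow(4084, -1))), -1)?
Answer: Rational(2042, 9167335) ≈ 0.00022275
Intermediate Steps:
Pow(Add(Pow(Add(61, -128), 2), Mul(1594, Pow(4084, -1))), -1) = Pow(Add(Pow(-67, 2), Mul(1594, Rational(1, 4084))), -1) = Pow(Add(4489, Rational(797, 2042)), -1) = Pow(Rational(9167335, 2042), -1) = Rational(2042, 9167335)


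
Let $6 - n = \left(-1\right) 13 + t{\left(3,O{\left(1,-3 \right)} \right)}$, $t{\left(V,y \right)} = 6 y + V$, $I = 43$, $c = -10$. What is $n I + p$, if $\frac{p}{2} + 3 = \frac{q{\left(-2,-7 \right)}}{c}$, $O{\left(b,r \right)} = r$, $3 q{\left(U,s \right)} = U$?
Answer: $\frac{21842}{15} \approx 1456.1$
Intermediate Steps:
$q{\left(U,s \right)} = \frac{U}{3}$
$t{\left(V,y \right)} = V + 6 y$
$n = 34$ ($n = 6 - \left(\left(-1\right) 13 + \left(3 + 6 \left(-3\right)\right)\right) = 6 - \left(-13 + \left(3 - 18\right)\right) = 6 - \left(-13 - 15\right) = 6 - -28 = 6 + 28 = 34$)
$p = - \frac{88}{15}$ ($p = -6 + 2 \frac{\frac{1}{3} \left(-2\right)}{-10} = -6 + 2 \left(\left(- \frac{2}{3}\right) \left(- \frac{1}{10}\right)\right) = -6 + 2 \cdot \frac{1}{15} = -6 + \frac{2}{15} = - \frac{88}{15} \approx -5.8667$)
$n I + p = 34 \cdot 43 - \frac{88}{15} = 1462 - \frac{88}{15} = \frac{21842}{15}$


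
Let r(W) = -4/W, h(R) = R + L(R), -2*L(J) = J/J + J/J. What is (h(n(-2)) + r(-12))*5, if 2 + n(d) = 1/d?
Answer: -95/6 ≈ -15.833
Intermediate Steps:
L(J) = -1 (L(J) = -(J/J + J/J)/2 = -(1 + 1)/2 = -½*2 = -1)
n(d) = -2 + 1/d
h(R) = -1 + R (h(R) = R - 1 = -1 + R)
(h(n(-2)) + r(-12))*5 = ((-1 + (-2 + 1/(-2))) - 4/(-12))*5 = ((-1 + (-2 - ½)) - 4*(-1/12))*5 = ((-1 - 5/2) + ⅓)*5 = (-7/2 + ⅓)*5 = -19/6*5 = -95/6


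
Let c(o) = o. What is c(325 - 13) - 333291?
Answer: -332979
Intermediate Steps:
c(325 - 13) - 333291 = (325 - 13) - 333291 = 312 - 333291 = -332979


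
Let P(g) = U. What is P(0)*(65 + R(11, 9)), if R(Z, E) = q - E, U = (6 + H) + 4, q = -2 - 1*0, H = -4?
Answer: 324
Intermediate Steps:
q = -2 (q = -2 + 0 = -2)
U = 6 (U = (6 - 4) + 4 = 2 + 4 = 6)
P(g) = 6
R(Z, E) = -2 - E
P(0)*(65 + R(11, 9)) = 6*(65 + (-2 - 1*9)) = 6*(65 + (-2 - 9)) = 6*(65 - 11) = 6*54 = 324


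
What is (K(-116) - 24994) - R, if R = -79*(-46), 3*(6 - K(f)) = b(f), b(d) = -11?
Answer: -85855/3 ≈ -28618.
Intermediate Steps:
K(f) = 29/3 (K(f) = 6 - 1/3*(-11) = 6 + 11/3 = 29/3)
R = 3634
(K(-116) - 24994) - R = (29/3 - 24994) - 1*3634 = -74953/3 - 3634 = -85855/3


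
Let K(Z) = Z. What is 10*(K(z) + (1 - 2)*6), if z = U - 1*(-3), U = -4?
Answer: -70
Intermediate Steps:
z = -1 (z = -4 - 1*(-3) = -4 + 3 = -1)
10*(K(z) + (1 - 2)*6) = 10*(-1 + (1 - 2)*6) = 10*(-1 - 1*6) = 10*(-1 - 6) = 10*(-7) = -70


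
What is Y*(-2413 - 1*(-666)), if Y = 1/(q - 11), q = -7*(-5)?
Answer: -1747/24 ≈ -72.792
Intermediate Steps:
q = 35
Y = 1/24 (Y = 1/(35 - 11) = 1/24 ≈ 0.041667)
Y*(-2413 - 1*(-666)) = (-2413 - 1*(-666))/24 = (-2413 + 666)/24 = (1/24)*(-1747) = -1747/24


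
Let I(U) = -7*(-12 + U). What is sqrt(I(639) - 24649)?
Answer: I*sqrt(29038) ≈ 170.41*I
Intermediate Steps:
I(U) = 84 - 7*U
sqrt(I(639) - 24649) = sqrt((84 - 7*639) - 24649) = sqrt((84 - 4473) - 24649) = sqrt(-4389 - 24649) = sqrt(-29038) = I*sqrt(29038)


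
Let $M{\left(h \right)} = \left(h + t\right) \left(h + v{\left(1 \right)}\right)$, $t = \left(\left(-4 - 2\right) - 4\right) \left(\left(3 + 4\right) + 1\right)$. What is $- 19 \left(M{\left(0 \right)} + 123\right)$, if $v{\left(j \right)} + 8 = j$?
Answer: $-12977$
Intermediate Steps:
$v{\left(j \right)} = -8 + j$
$t = -80$ ($t = \left(-6 - 4\right) \left(7 + 1\right) = \left(-10\right) 8 = -80$)
$M{\left(h \right)} = \left(-80 + h\right) \left(-7 + h\right)$ ($M{\left(h \right)} = \left(h - 80\right) \left(h + \left(-8 + 1\right)\right) = \left(-80 + h\right) \left(h - 7\right) = \left(-80 + h\right) \left(-7 + h\right)$)
$- 19 \left(M{\left(0 \right)} + 123\right) = - 19 \left(\left(560 + 0^{2} - 0\right) + 123\right) = - 19 \left(\left(560 + 0 + 0\right) + 123\right) = - 19 \left(560 + 123\right) = \left(-19\right) 683 = -12977$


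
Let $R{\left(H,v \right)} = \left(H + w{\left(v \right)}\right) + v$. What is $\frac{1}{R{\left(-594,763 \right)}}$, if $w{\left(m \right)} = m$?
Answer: $\frac{1}{932} \approx 0.001073$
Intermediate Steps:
$R{\left(H,v \right)} = H + 2 v$ ($R{\left(H,v \right)} = \left(H + v\right) + v = H + 2 v$)
$\frac{1}{R{\left(-594,763 \right)}} = \frac{1}{-594 + 2 \cdot 763} = \frac{1}{-594 + 1526} = \frac{1}{932}$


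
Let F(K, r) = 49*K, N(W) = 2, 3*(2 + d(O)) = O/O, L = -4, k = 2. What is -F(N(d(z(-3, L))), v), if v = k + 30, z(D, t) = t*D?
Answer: -98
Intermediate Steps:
z(D, t) = D*t
d(O) = -5/3 (d(O) = -2 + (O/O)/3 = -2 + (1/3)*1 = -2 + 1/3 = -5/3)
v = 32 (v = 2 + 30 = 32)
-F(N(d(z(-3, L))), v) = -49*2 = -1*98 = -98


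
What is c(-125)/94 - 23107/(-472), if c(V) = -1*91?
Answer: 1064553/22184 ≈ 47.987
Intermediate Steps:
c(V) = -91
c(-125)/94 - 23107/(-472) = -91/94 - 23107/(-472) = -91*1/94 - 23107*(-1/472) = -91/94 + 23107/472 = 1064553/22184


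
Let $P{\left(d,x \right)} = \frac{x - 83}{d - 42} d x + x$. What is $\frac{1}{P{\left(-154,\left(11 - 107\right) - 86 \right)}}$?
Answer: $\frac{1}{37713} \approx 2.6516 \cdot 10^{-5}$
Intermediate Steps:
$P{\left(d,x \right)} = x + \frac{d x \left(-83 + x\right)}{-42 + d}$ ($P{\left(d,x \right)} = \frac{-83 + x}{-42 + d} d x + x = \frac{d \left(-83 + x\right)}{-42 + d} x + x = \frac{d x \left(-83 + x\right)}{-42 + d} + x = x + \frac{d x \left(-83 + x\right)}{-42 + d}$)
$\frac{1}{P{\left(-154,\left(11 - 107\right) - 86 \right)}} = \frac{1}{\left(\left(11 - 107\right) - 86\right) \frac{1}{-42 - 154} \left(-42 - -12628 - 154 \left(\left(11 - 107\right) - 86\right)\right)} = \frac{1}{\left(-96 - 86\right) \frac{1}{-196} \left(-42 + 12628 - 154 \left(-96 - 86\right)\right)} = \frac{1}{\left(-182\right) \left(- \frac{1}{196}\right) \left(-42 + 12628 - -28028\right)} = \frac{1}{\left(-182\right) \left(- \frac{1}{196}\right) \left(-42 + 12628 + 28028\right)} = \frac{1}{\left(-182\right) \left(- \frac{1}{196}\right) 40614} = \frac{1}{37713}$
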